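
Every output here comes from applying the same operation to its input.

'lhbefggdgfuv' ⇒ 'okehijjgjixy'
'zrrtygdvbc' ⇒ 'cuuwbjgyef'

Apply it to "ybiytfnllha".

belbwiqookd

What's happening: shift every letter 3 places forward in the alphabet (wrapping around).
On "ybiytfnllha" that produces "belbwiqookd".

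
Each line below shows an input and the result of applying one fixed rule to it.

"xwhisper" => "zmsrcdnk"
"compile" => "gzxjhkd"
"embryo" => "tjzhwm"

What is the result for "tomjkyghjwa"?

rvojheftbce

The pattern: move the last 2 characters to the front (rotate right by 2), then shift every letter 5 places backward in the alphabet (wrapping around).
For "tomjkyghjwa", step one produces "watomjkyghj"; step two turns that into "rvojheftbce".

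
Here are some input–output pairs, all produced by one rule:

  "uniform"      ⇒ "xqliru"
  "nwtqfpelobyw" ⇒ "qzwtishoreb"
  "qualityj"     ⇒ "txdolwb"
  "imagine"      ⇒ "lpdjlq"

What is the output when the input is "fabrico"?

ideulf

Looking at the pairs, the operation is to shift every letter 3 places forward in the alphabet (wrapping around), then delete the last character.
Starting from "fabrico": after the first operation, "ideulfr"; after the second, "ideulf".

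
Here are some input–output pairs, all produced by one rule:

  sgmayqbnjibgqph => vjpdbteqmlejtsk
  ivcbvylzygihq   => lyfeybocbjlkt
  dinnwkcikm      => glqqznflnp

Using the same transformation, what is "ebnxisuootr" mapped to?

What's happening: shift every letter 3 places forward in the alphabet (wrapping around).
So "ebnxisuootr" becomes "heqalvxrrwu".

heqalvxrrwu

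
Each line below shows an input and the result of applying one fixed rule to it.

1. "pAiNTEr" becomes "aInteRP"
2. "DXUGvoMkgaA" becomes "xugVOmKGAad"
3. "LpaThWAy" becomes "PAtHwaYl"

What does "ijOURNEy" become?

Rule — flip the case of every letter, then move the first character to the end.
Applying that to "ijOURNEy" gives "JourneYI".
(Check on "LpaThWAy": → "lPAtHwaY" → "PAtHwaYl" ✓)

JourneYI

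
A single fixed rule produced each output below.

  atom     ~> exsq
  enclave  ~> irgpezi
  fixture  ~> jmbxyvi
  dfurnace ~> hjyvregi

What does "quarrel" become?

The pattern: shift every letter 4 places forward in the alphabet (wrapping around).
On "quarrel" that produces "uyevvip".

uyevvip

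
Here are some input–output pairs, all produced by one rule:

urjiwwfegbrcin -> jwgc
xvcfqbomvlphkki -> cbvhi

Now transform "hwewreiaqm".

eeq

Looking at the pairs, the operation is to keep one character in every 3, starting at position 3 (positions 3rd, 6th, 9th, ...).
On "hwewreiaqm" that produces "eeq".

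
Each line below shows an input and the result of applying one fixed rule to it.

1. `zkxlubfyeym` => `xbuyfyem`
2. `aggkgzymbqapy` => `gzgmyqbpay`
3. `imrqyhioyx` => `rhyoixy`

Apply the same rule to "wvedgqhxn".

Rule — swap each adjacent pair of characters (1↔2, 3↔4, ...), then delete the first 3 characters.
Applying both steps to "wvedgqhxn": "vwdeqgxhn", then "eqgxhn".

eqgxhn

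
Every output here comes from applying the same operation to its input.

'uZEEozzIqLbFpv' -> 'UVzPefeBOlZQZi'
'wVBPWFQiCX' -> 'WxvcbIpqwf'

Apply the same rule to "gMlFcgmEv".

GVmeLMfGC

Each output is the input with this applied: flip the case of every letter, then take characters alternately from the front and the back (1st, last, 2nd, 2nd-last, ...).
Applying that to "gMlFcgmEv" gives "GVmeLMfGC".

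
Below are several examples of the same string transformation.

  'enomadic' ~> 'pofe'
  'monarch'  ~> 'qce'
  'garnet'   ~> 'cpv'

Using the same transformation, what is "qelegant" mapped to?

The transformation: keep every other character starting from the second (positions 2nd, 4th, 6th, ...), then shift every letter 2 places forward in the alphabet (wrapping around).
Doing the same to "qelegant": "ggcv".
(Check on "monarch": → "oac" → "qce" ✓)

ggcv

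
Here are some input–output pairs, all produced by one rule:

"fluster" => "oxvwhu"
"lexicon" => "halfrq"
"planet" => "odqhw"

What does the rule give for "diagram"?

ldjudp

Looking at the pairs, the operation is to shift every letter 3 places forward in the alphabet (wrapping around), then delete the first character.
For "diagram" the result is "ldjudp".
(Check on "lexicon": → "ohalfrq" → "halfrq" ✓)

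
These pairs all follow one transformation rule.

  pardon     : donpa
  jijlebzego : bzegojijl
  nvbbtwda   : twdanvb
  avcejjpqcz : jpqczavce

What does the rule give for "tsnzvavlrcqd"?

vlrcqdtsnzv

Rule — swap the front and back halves of the string, then delete the last character.
Starting from "tsnzvavlrcqd": after the first operation, "vlrcqdtsnzva"; after the second, "vlrcqdtsnzv".
(Check on "avcejjpqcz": → "jpqczavcej" → "jpqczavce" ✓)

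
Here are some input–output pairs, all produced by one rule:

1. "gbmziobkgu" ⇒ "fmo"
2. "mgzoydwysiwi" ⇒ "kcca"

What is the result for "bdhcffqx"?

Rule — shift every letter 4 places forward in the alphabet (wrapping around), then keep one character in every 3, starting at position 2 (positions 2nd, 5th, 8th, ...).
For "bdhcffqx", step one produces "fhlgjjub"; step two turns that into "hjb".

hjb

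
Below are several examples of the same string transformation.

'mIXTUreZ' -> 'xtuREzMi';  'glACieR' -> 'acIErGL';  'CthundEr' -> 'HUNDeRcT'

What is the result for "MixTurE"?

XtURemI

The pattern: move the first 2 characters to the end (rotate left by 2), then flip the case of every letter.
For "MixTurE", step one produces "xTurEMi"; step two turns that into "XtURemI".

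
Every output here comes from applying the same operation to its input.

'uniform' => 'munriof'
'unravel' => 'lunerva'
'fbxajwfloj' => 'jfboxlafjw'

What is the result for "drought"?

The rule is to swap the first and last characters, then take characters alternately from the front and the back (1st, last, 2nd, 2nd-last, ...).
On "drought": the first step gives "troughd", and the second then gives "tdrhogu".
(Check on "unravel": → "lnraveu" → "lunerva" ✓)

tdrhogu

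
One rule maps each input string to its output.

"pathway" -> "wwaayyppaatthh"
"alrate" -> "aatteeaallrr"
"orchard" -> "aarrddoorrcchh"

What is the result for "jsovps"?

vvppssjjssoo

The rule is to move the last 3 characters to the front (rotate right by 3), then double every character.
Starting from "jsovps": after the first operation, "vpsjso"; after the second, "vvppssjjssoo".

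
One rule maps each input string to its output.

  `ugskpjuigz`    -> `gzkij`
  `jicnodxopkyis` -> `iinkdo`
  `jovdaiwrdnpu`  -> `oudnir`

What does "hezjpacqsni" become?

Rule — keep every other character starting from the second (positions 2nd, 4th, 6th, ...), then take characters alternately from the front and the back (1st, last, 2nd, 2nd-last, ...).
Working it through for "hezjpacqsni": intermediate "ejaqn", final "enjqa".

enjqa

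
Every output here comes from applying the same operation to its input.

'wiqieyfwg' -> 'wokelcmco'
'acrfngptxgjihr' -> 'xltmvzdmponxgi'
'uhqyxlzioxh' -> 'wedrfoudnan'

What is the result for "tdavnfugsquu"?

The transformation: shift every letter 6 places forward in the alphabet (wrapping around), then move the first 2 characters to the end (rotate left by 2).
Working it through for "tdavnfugsquu": intermediate "zjgbtlamywaa", final "gbtlamywaazj".

gbtlamywaazj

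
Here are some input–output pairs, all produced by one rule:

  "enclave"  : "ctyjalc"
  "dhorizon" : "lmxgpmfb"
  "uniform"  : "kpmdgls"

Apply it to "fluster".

In each case the input is transformed by: reverse the string, then shift every letter 2 places backward in the alphabet (wrapping around).
"fluster" → "retsulf" → "pcrqsjd".

pcrqsjd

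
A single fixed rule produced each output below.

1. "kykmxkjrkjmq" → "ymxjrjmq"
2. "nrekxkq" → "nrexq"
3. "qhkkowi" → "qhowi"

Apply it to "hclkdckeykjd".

The rule is to remove every "k".
"hclkdckeykjd" → "hcldceyjd".

hcldceyjd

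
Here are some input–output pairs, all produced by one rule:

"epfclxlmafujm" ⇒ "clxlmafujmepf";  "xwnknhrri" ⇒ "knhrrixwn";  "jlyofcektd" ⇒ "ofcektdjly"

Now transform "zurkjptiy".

kjptiyzur

The transformation: move the first 3 characters to the end (rotate left by 3).
"zurkjptiy" → "kjptiyzur".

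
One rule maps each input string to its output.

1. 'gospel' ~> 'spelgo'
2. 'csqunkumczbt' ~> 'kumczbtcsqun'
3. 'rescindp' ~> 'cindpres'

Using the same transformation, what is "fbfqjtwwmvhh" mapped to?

The pattern: move the last character to the front, then swap the front and back halves of the string.
Working it through for "fbfqjtwwmvhh": intermediate "hfbfqjtwwmvh", final "twwmvhhfbfqj".
(Check on "rescindp": → "prescind" → "cindpres" ✓)

twwmvhhfbfqj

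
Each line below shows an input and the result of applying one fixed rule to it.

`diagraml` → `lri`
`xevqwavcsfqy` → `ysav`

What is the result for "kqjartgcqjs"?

The rule is to reverse the string, then keep one character in every 3, starting at position 1 (positions 1st, 4th, 7th, ...).
On "kqjartgcqjs": the first step gives "sjqcgtrajqk", and the second then gives "scrq".
(Check on "xevqwavcsfqy": → "yqfscvawqvex" → "ysav" ✓)

scrq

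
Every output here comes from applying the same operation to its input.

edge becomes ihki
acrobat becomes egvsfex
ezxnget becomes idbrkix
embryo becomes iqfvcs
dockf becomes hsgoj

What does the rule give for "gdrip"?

khvmt

The rule is to shift every letter 4 places forward in the alphabet (wrapping around).
Doing the same to "gdrip": "khvmt".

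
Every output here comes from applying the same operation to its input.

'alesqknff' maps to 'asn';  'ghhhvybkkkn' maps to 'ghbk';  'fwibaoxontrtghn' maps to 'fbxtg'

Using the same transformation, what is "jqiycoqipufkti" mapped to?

In each case the input is transformed by: keep one character in every 3, starting at position 1 (positions 1st, 4th, 7th, ...).
Applying that to "jqiycoqipufkti" gives "jyqut".

jyqut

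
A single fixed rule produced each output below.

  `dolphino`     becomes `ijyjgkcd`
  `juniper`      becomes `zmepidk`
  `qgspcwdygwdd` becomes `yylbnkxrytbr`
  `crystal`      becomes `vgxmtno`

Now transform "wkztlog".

jbrfuog

Each output is the input with this applied: move the last 2 characters to the front (rotate right by 2), then shift every letter 5 places backward in the alphabet (wrapping around).
Applying both steps to "wkztlog": "ogwkztl", then "jbrfuog".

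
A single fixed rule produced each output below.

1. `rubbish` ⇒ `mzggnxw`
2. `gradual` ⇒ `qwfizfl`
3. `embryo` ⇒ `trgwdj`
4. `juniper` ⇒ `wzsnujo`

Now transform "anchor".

wshmtf

Each output is the input with this applied: shift every letter 5 places forward in the alphabet (wrapping around), then swap the first and last characters.
For "anchor", step one produces "fshmtw"; step two turns that into "wshmtf".
(Check on "gradual": → "lwfizfq" → "qwfizfl" ✓)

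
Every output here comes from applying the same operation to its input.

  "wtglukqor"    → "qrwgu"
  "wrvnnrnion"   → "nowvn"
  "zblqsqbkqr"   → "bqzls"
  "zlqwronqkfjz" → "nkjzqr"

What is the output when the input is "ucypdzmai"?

miuyd

What's happening: keep every other character starting from the first (positions 1st, 3rd, 5th, ...), then move the first 3 characters to the end (rotate left by 3).
Applying that to "ucypdzmai" gives "miuyd".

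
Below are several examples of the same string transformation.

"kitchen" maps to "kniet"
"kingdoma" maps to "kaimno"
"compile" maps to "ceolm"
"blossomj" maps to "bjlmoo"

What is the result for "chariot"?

cthoa

The transformation: take characters alternately from the front and the back (1st, last, 2nd, 2nd-last, ...), then delete the last 2 characters.
For "chariot", step one produces "cthoair"; step two turns that into "cthoa".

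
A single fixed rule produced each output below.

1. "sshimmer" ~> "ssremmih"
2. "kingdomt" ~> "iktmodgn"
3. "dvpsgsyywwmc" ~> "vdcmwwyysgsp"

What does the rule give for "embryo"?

meoyrb

Each output is the input with this applied: reverse the string, then move the last 2 characters to the front (rotate right by 2).
For "embryo" the result is "meoyrb".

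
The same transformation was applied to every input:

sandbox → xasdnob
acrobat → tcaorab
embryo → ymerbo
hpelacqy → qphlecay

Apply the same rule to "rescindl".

Rule — swap each adjacent pair of characters (1↔2, 3↔4, ...), then move the last character to the front.
On "rescindl": the first step gives "ercsnild", and the second then gives "dercsnil".

dercsnil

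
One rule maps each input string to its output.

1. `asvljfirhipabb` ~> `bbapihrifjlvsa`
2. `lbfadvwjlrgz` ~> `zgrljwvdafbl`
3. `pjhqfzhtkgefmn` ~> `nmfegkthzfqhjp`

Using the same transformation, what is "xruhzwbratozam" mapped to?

mazotarbwzhurx

What's happening: reverse the string.
Applying that to "xruhzwbratozam" gives "mazotarbwzhurx".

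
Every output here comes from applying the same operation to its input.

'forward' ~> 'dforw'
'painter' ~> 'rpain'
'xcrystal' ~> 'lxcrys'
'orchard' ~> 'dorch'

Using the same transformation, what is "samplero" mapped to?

osampl

The rule is to move the last 3 characters to the front (rotate right by 3), then delete the first 2 characters.
Working it through for "samplero": intermediate "erosampl", final "osampl".
(Check on "painter": → "terpain" → "rpain" ✓)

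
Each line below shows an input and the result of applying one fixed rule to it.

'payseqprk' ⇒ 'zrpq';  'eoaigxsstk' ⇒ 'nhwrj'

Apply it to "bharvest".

gqds

In each case the input is transformed by: keep every other character starting from the second (positions 2nd, 4th, 6th, ...), then shift every letter 1 place backward in the alphabet (wrapping around).
Applying that to "bharvest" gives "gqds".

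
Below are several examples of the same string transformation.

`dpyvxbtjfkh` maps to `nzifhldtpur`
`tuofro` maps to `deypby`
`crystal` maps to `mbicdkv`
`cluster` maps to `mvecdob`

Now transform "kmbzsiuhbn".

What's happening: shift every letter 10 places forward in the alphabet (wrapping around).
For "kmbzsiuhbn" the result is "uwljcserlx".

uwljcserlx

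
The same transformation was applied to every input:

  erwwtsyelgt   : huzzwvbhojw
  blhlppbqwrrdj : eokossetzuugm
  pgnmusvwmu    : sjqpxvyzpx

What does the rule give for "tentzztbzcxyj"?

In each case the input is transformed by: shift every letter 3 places forward in the alphabet (wrapping around).
Doing the same to "tentzztbzcxyj": "whqwccwecfabm".

whqwccwecfabm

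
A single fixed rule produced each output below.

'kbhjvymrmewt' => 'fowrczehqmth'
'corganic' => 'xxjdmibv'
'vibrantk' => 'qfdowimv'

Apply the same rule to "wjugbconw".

Each output is the input with this applied: shift every letter 5 places backward in the alphabet (wrapping around), then take characters alternately from the front and the back (1st, last, 2nd, 2nd-last, ...).
So "wjugbconw" becomes "rreipjbxw".

rreipjbxw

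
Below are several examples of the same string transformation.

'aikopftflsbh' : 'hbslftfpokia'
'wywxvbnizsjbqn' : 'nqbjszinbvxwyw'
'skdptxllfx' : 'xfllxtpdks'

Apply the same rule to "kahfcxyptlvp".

Looking at the pairs, the operation is to reverse the string.
Doing the same to "kahfcxyptlvp": "pvltpyxcfhak".

pvltpyxcfhak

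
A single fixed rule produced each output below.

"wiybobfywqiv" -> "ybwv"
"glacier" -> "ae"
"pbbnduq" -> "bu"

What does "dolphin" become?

Looking at the pairs, the operation is to keep one character in every 3, starting at position 3 (positions 3rd, 6th, 9th, ...).
For "dolphin" the result is "li".

li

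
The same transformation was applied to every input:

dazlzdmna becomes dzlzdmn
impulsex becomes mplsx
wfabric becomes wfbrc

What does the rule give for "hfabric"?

hfbrc

Rule — remove every vowel.
"hfabric" → "hfbrc".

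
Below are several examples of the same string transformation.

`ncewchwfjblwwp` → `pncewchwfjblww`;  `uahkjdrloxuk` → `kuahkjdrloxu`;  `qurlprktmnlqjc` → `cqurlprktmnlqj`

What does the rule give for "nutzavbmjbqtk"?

knutzavbmjbqt

What's happening: move the last character to the front.
On "nutzavbmjbqtk" that produces "knutzavbmjbqt".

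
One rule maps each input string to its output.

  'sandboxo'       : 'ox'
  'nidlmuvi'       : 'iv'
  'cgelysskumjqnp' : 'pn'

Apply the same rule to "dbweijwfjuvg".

gv

In each case the input is transformed by: swap each adjacent pair of characters (1↔2, 3↔4, ...), then keep only the last 2 characters.
"dbweijwfjuvg" → "bdewjifwujgv" → "gv".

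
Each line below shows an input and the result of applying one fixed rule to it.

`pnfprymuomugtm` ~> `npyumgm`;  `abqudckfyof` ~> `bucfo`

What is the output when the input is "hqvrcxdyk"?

qrxy

Looking at the pairs, the operation is to keep every other character starting from the second (positions 2nd, 4th, 6th, ...).
"hqvrcxdyk" → "qrxy".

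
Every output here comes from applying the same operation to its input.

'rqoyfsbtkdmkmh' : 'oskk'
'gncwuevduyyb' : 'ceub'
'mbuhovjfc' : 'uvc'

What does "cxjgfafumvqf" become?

The rule is to keep one character in every 3, starting at position 3 (positions 3rd, 6th, 9th, ...).
For "cxjgfafumvqf" the result is "jamf".

jamf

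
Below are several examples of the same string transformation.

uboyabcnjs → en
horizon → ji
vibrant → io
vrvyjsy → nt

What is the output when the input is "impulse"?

nz

Each output is the input with this applied: shift every letter 5 places backward in the alphabet (wrapping around), then keep only the last 2 characters.
On "impulse": the first step gives "dhkpgnz", and the second then gives "nz".
(Check on "vrvyjsy": → "qmqtent" → "nt" ✓)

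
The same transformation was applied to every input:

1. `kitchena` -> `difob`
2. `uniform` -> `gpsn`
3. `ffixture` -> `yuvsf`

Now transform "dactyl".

uzm

The rule is to shift every letter 1 place forward in the alphabet (wrapping around), then delete the first 3 characters.
On "dactyl": the first step gives "ebduzm", and the second then gives "uzm".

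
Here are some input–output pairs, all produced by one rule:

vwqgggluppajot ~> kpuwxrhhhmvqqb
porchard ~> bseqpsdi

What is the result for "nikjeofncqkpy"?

In each case the input is transformed by: shift every letter 1 place forward in the alphabet (wrapping around), then move the last 3 characters to the front (rotate right by 3).
"nikjeofncqkpy" → "ojlkfpgodrlqz" → "lqzojlkfpgodr".

lqzojlkfpgodr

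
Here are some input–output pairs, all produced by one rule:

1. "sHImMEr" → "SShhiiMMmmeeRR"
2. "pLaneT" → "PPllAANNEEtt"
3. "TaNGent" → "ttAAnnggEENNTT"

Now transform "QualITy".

The transformation: double every character, then flip the case of every letter.
Working it through for "QualITy": intermediate "QQuuaallIITTyy", final "qqUUAALLiittYY".
(Check on "TaNGent": → "TTaaNNGGeenntt" → "ttAAnnggEENNTT" ✓)

qqUUAALLiittYY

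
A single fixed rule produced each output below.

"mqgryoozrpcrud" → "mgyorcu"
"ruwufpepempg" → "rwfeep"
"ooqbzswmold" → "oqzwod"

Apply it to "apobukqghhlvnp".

aouqhln

In each case the input is transformed by: keep every other character starting from the first (positions 1st, 3rd, 5th, ...).
So "apobukqghhlvnp" becomes "aouqhln".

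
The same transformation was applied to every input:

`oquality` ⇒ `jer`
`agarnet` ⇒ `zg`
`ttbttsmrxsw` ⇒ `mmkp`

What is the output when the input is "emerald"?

ft

The pattern: shift every letter 7 places backward in the alphabet (wrapping around), then keep one character in every 3, starting at position 2 (positions 2nd, 5th, 8th, ...).
Doing the same to "emerald": "ft".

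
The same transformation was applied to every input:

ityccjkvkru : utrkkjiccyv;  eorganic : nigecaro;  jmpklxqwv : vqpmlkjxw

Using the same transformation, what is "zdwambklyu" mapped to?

The transformation: sort the characters into reverse alphabetical order, then move the first 2 characters to the end (rotate left by 2).
Applying both steps to "zdwambklyu": "zywumlkdba", then "wumlkdbazy".
(Check on "ityccjkvkru": → "yvutrkkjicc" → "utrkkjiccyv" ✓)

wumlkdbazy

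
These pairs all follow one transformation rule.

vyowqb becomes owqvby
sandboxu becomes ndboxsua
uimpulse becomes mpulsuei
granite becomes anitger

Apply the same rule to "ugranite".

ranitueg

What's happening: swap the first and last characters, then move the first 2 characters to the end (rotate left by 2).
Working it through for "ugranite": intermediate "egranitu", final "ranitueg".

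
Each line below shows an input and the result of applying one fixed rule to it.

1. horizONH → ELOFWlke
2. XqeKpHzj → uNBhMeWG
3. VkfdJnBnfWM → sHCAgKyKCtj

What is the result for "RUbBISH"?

orYyfpe

Rule — flip the case of every letter, then shift every letter 3 places backward in the alphabet (wrapping around).
Working it through for "RUbBISH": intermediate "ruBbish", final "orYyfpe".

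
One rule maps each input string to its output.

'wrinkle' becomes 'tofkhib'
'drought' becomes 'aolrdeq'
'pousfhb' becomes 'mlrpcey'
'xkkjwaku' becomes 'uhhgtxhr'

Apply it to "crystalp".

zovpqxim

In each case the input is transformed by: shift every letter 3 places backward in the alphabet (wrapping around).
For "crystalp" the result is "zovpqxim".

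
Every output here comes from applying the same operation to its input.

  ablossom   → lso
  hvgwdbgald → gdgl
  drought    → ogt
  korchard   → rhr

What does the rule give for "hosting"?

sig

The transformation: delete the first character, then keep every other character starting from the second (positions 2nd, 4th, 6th, ...).
Applying both steps to "hosting": "osting", then "sig".
(Check on "hvgwdbgald": → "vgwdbgald" → "gdgl" ✓)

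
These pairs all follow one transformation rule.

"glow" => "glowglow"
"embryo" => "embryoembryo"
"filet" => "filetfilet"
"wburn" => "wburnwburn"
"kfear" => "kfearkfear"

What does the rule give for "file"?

The pattern: write the whole string twice.
On "file" that produces "filefile".

filefile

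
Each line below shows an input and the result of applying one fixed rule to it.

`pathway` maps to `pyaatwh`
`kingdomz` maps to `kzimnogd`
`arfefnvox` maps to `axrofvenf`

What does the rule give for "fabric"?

The pattern: take characters alternately from the front and the back (1st, last, 2nd, 2nd-last, ...).
"fabric" → "fcaibr".

fcaibr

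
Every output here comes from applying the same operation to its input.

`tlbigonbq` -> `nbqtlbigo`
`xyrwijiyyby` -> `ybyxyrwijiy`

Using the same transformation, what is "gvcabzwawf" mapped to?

awfgvcabzw

Looking at the pairs, the operation is to move the last 3 characters to the front (rotate right by 3).
Doing the same to "gvcabzwawf": "awfgvcabzw".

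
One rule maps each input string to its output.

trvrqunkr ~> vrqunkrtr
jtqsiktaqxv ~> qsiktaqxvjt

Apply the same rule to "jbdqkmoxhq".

The pattern: move the first 2 characters to the end (rotate left by 2).
For "jbdqkmoxhq" the result is "dqkmoxhqjb".

dqkmoxhqjb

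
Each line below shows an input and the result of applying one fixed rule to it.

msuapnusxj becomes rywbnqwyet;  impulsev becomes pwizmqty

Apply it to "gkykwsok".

awsokoco

Each output is the input with this applied: shift every letter 4 places forward in the alphabet (wrapping around), then swap the front and back halves of the string.
Starting from "gkykwsok": after the first operation, "kocoawso"; after the second, "awsokoco".
(Check on "msuapnusxj": → "qwyetrywbn" → "rywbnqwyet" ✓)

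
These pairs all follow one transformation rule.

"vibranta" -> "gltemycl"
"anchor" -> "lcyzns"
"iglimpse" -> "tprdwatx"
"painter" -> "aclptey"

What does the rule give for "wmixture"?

hpxctfie

The transformation: shift every letter 11 places forward in the alphabet (wrapping around), then take characters alternately from the front and the back (1st, last, 2nd, 2nd-last, ...).
For "wmixture", step one produces "hxtiefcp"; step two turns that into "hpxctfie".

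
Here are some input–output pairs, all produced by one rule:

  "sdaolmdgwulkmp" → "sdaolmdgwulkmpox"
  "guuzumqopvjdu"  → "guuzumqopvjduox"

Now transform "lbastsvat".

lbastsvatox

What's happening: append "ox".
So "lbastsvat" becomes "lbastsvatox".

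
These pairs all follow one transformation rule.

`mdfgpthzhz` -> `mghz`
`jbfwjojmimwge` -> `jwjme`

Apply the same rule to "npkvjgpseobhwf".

What's happening: keep one character in every 3, starting at position 1 (positions 1st, 4th, 7th, ...).
So "npkvjgpseobhwf" becomes "nvpow".

nvpow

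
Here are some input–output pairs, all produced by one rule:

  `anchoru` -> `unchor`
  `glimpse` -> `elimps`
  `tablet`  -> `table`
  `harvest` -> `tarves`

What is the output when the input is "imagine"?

The pattern: delete the first character, then move the last character to the front.
For "imagine", step one produces "magine"; step two turns that into "emagin".
(Check on "harvest": → "arvest" → "tarves" ✓)

emagin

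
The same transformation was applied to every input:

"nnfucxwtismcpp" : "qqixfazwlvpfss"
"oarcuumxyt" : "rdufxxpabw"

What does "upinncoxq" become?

Each output is the input with this applied: shift every letter 3 places forward in the alphabet (wrapping around).
Doing the same to "upinncoxq": "xslqqfrat".

xslqqfrat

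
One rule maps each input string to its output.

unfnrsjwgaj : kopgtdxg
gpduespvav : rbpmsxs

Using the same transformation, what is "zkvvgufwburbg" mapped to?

The pattern: shift every letter 3 places backward in the alphabet (wrapping around), then delete the first 3 characters.
Doing the same to "zkvvgufwburbg": "sdrctyroyd".

sdrctyroyd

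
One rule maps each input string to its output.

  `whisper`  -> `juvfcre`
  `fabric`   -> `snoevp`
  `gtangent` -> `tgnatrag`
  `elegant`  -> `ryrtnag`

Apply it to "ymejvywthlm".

The pattern: shift every letter 13 places forward in the alphabet (wrapping around) — i.e. ROT13.
"ymejvywthlm" → "lzrwiljguyz".

lzrwiljguyz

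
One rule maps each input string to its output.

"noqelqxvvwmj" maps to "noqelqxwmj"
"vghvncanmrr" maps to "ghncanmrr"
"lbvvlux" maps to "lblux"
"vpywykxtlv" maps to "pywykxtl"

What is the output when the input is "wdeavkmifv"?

wdeakmif

What's happening: remove every "v".
Applying that to "wdeavkmifv" gives "wdeakmif".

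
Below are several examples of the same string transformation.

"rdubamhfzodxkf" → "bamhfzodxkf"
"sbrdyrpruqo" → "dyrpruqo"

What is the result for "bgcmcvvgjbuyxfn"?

Rule — delete the first 3 characters.
For "bgcmcvvgjbuyxfn" the result is "mcvvgjbuyxfn".

mcvvgjbuyxfn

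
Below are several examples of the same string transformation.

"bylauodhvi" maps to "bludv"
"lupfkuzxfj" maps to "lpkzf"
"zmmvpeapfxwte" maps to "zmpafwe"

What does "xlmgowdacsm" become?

xmodcm

Rule — keep every other character starting from the first (positions 1st, 3rd, 5th, ...).
For "xlmgowdacsm" the result is "xmodcm".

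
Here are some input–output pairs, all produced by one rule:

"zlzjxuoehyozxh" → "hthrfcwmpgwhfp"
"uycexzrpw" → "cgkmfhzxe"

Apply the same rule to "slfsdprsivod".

The rule is to shift every letter 8 places forward in the alphabet (wrapping around).
So "slfsdprsivod" becomes "atnalxzaqdwl".

atnalxzaqdwl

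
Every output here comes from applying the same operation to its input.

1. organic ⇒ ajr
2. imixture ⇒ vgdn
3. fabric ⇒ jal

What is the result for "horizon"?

Each output is the input with this applied: keep every other character starting from the second (positions 2nd, 4th, 6th, ...), then shift every letter 9 places forward in the alphabet (wrapping around).
Starting from "horizon": after the first operation, "oio"; after the second, "xrx".

xrx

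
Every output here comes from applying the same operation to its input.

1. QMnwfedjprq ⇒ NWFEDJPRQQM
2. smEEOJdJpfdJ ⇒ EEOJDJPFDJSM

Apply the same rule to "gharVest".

In each case the input is transformed by: move the first 2 characters to the end (rotate left by 2), then convert every letter to uppercase.
Starting from "gharVest": after the first operation, "arVestgh"; after the second, "ARVESTGH".

ARVESTGH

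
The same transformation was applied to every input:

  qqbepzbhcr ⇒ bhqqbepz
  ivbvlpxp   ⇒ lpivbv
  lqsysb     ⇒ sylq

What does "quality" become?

liqua

In each case the input is transformed by: delete the last 2 characters, then move the last 2 characters to the front (rotate right by 2).
Doing the same to "quality": "liqua".
(Check on "lqsysb": → "lqsy" → "sylq" ✓)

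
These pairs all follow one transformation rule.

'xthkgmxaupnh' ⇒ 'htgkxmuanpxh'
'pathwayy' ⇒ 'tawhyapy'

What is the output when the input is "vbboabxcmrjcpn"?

In each case the input is transformed by: move the first character to the end, then swap each adjacent pair of characters (1↔2, 3↔4, ...).
Starting from "vbboabxcmrjcpn": after the first operation, "bboabxcmrjcpnv"; after the second, "bbaoxbmcjrpcvn".

bbaoxbmcjrpcvn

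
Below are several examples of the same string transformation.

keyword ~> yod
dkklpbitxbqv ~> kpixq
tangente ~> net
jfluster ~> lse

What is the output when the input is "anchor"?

Looking at the pairs, the operation is to delete the first character, then keep every other character starting from the second (positions 2nd, 4th, 6th, ...).
Applying both steps to "anchor": "nchor", then "co".
(Check on "dkklpbitxbqv": → "kklpbitxbqv" → "kpixq" ✓)

co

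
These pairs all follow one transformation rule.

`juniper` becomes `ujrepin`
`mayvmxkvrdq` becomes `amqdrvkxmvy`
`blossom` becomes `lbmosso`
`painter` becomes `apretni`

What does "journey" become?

The transformation: reverse the string, then move the last 2 characters to the front (rotate right by 2).
On "journey" that produces "ojyenru".

ojyenru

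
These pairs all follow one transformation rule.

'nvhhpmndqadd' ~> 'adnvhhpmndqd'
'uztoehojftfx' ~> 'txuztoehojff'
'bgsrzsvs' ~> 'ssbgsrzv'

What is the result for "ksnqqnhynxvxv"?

Rule — move the last 2 characters to the front (rotate right by 2), then swap the first and last characters.
Working it through for "ksnqqnhynxvxv": intermediate "xvksnqqnhynxv", final "vvksnqqnhynxx".

vvksnqqnhynxx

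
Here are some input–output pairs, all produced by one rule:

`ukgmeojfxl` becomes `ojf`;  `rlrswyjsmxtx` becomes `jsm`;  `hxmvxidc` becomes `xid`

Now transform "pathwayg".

In each case the input is transformed by: swap the front and back halves of the string, then keep only the first 3 characters.
For "pathwayg" the result is "way".

way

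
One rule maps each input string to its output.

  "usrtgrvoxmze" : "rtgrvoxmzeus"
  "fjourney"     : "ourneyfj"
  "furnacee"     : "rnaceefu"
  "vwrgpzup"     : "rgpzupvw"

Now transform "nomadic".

In each case the input is transformed by: move the first 2 characters to the end (rotate left by 2).
Doing the same to "nomadic": "madicno".

madicno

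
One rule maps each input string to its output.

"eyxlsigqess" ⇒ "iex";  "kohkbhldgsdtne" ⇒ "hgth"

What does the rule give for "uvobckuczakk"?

kzko

In each case the input is transformed by: keep one character in every 3, starting at position 3 (positions 3rd, 6th, 9th, ...), then move the first character to the end.
For "uvobckuczakk", step one produces "okzk"; step two turns that into "kzko".
(Check on "kohkbhldgsdtne": → "hhgt" → "hgth" ✓)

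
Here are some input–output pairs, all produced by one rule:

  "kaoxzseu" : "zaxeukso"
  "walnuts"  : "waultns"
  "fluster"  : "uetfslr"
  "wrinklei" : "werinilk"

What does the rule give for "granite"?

Each output is the input with this applied: sort the characters into reverse alphabetical order, then take characters alternately from the front and the back (1st, last, 2nd, 2nd-last, ...).
Working it through for "granite": intermediate "trnigea", final "tarengi".
(Check on "fluster": → "utsrlfe" → "uetfslr" ✓)

tarengi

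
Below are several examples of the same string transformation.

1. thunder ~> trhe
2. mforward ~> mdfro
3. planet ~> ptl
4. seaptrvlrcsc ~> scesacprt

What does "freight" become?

The pattern: take characters alternately from the front and the back (1st, last, 2nd, 2nd-last, ...), then delete the last 3 characters.
"freight" → "ftrh".
(Check on "thunder": → "trheudn" → "trhe" ✓)

ftrh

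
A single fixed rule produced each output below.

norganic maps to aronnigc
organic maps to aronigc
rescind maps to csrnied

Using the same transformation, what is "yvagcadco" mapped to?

The rule is to sort the characters into reverse alphabetical order, then move the last character to the front.
"yvagcadco" → "yvogdccaa" → "ayvogdcca".

ayvogdcca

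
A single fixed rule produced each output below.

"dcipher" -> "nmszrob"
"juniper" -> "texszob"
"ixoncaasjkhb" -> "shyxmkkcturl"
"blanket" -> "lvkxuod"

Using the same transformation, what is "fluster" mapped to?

pvecdob

Looking at the pairs, the operation is to shift every letter 10 places forward in the alphabet (wrapping around).
"fluster" → "pvecdob".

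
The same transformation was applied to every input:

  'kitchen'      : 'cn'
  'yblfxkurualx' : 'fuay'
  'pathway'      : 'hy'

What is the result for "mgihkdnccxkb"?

hnxm

Each output is the input with this applied: move the first 2 characters to the end (rotate left by 2), then keep one character in every 3, starting at position 2 (positions 2nd, 5th, 8th, ...).
So "mgihkdnccxkb" becomes "hnxm".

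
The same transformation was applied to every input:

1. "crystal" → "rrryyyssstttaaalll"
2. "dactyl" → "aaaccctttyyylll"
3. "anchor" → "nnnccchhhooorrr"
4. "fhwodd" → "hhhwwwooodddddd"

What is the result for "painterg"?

What's happening: delete the first character, then repeat every character 3 times.
Working it through for "painterg": intermediate "ainterg", final "aaaiiinnnttteeerrrggg".

aaaiiinnnttteeerrrggg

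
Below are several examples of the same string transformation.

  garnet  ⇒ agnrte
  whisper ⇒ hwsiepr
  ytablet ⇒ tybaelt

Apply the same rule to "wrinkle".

The rule is to swap each adjacent pair of characters (1↔2, 3↔4, ...).
For "wrinkle" the result is "rwnilke".

rwnilke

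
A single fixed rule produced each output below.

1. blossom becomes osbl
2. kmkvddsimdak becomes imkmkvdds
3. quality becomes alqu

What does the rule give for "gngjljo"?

In each case the input is transformed by: delete the last 3 characters, then move the last 2 characters to the front (rotate right by 2).
"gngjljo" → "gngj" → "gjgn".

gjgn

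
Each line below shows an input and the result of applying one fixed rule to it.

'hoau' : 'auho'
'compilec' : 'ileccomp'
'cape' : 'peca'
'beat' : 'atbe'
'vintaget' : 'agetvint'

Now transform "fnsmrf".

mrffns

Rule — swap the front and back halves of the string.
On "fnsmrf" that produces "mrffns".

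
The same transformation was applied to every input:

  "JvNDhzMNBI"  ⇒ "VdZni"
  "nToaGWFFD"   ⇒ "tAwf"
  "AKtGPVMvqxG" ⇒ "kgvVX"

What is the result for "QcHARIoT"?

Cait

In each case the input is transformed by: flip the case of every letter, then keep every other character starting from the second (positions 2nd, 4th, 6th, ...).
"QcHARIoT" → "qChariOt" → "Cait".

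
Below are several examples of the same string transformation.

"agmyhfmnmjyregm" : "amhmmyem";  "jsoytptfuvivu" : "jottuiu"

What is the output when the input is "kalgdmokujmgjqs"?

The rule is to keep every other character starting from the first (positions 1st, 3rd, 5th, ...).
"kalgdmokujmgjqs" → "kldoumjs".

kldoumjs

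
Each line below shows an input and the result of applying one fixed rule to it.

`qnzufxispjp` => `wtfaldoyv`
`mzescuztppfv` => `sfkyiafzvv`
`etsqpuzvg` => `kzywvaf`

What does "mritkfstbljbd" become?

sxozqlyzhrp

What's happening: delete the last 2 characters, then shift every letter 6 places forward in the alphabet (wrapping around).
For "mritkfstbljbd", step one produces "mritkfstblj"; step two turns that into "sxozqlyzhrp".
(Check on "mzescuztppfv": → "mzescuztpp" → "sfkyiafzvv" ✓)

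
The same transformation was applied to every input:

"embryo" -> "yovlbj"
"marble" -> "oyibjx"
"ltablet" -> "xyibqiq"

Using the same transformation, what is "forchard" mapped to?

The pattern: move the first 2 characters to the end (rotate left by 2), then shift every letter 3 places backward in the alphabet (wrapping around).
On "forchard": the first step gives "rchardfo", and the second then gives "ozexoacl".

ozexoacl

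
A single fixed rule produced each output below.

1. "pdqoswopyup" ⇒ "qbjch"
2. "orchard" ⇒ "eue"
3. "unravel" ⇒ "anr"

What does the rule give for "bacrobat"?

The transformation: shift every letter 13 places forward in the alphabet (wrapping around) — i.e. ROT13, then keep every other character starting from the second (positions 2nd, 4th, 6th, ...).
Applying both steps to "bacrobat": "onpebong", then "neog".
(Check on "unravel": → "haeniry" → "anr" ✓)

neog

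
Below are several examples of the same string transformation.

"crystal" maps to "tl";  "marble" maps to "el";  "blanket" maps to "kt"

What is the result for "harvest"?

The pattern: swap each adjacent pair of characters (1↔2, 3↔4, ...), then keep only the last 2 characters.
Working it through for "harvest": intermediate "ahvrset", final "et".
(Check on "marble": → "ambrel" → "el" ✓)

et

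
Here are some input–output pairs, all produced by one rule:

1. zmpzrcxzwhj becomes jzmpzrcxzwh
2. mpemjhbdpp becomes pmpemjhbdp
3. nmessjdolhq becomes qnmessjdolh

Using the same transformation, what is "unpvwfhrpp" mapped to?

punpvwfhrp

In each case the input is transformed by: move the last character to the front.
For "unpvwfhrpp" the result is "punpvwfhrp".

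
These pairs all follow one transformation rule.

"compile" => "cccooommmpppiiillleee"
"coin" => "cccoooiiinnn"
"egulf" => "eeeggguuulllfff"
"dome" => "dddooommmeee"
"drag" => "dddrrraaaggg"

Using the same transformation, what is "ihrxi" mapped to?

iiihhhrrrxxxiii

Each output is the input with this applied: repeat every character 3 times.
"ihrxi" → "iiihhhrrrxxxiii".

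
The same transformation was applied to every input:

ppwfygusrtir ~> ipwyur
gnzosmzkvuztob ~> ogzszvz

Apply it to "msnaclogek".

emnco

What's happening: move the last 3 characters to the front (rotate right by 3), then keep every other character starting from the second (positions 2nd, 4th, 6th, ...).
Applying both steps to "msnaclogek": "gekmsnaclo", then "emnco".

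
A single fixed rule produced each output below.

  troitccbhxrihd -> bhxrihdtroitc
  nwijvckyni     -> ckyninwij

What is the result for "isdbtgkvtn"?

The pattern: swap the front and back halves of the string, then delete the last character.
On "isdbtgkvtn" that produces "gkvtnisdb".

gkvtnisdb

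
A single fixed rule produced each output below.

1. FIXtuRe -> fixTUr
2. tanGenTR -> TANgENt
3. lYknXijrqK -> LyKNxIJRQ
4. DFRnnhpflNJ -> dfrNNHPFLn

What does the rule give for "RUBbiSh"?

rubBIs

Rule — flip the case of every letter, then delete the last character.
Applying both steps to "RUBbiSh": "rubBIsH", then "rubBIs".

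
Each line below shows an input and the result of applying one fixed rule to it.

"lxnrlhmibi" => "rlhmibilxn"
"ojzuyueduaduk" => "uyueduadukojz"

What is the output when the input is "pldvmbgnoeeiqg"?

Rule — move the first 3 characters to the end (rotate left by 3).
Doing the same to "pldvmbgnoeeiqg": "vmbgnoeeiqgpld".

vmbgnoeeiqgpld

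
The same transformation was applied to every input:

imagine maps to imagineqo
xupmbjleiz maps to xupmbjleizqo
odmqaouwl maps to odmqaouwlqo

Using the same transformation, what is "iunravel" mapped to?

The rule is to append "qo".
Doing the same to "iunravel": "iunravelqo".

iunravelqo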